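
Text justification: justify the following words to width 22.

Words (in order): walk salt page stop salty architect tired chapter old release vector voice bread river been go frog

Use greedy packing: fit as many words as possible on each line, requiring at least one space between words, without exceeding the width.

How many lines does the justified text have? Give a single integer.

Line 1: ['walk', 'salt', 'page', 'stop'] (min_width=19, slack=3)
Line 2: ['salty', 'architect', 'tired'] (min_width=21, slack=1)
Line 3: ['chapter', 'old', 'release'] (min_width=19, slack=3)
Line 4: ['vector', 'voice', 'bread'] (min_width=18, slack=4)
Line 5: ['river', 'been', 'go', 'frog'] (min_width=18, slack=4)
Total lines: 5

Answer: 5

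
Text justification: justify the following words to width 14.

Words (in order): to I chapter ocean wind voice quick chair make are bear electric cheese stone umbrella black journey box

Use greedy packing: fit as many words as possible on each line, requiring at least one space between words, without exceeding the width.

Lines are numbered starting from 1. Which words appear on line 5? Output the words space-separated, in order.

Line 1: ['to', 'I', 'chapter'] (min_width=12, slack=2)
Line 2: ['ocean', 'wind'] (min_width=10, slack=4)
Line 3: ['voice', 'quick'] (min_width=11, slack=3)
Line 4: ['chair', 'make', 'are'] (min_width=14, slack=0)
Line 5: ['bear', 'electric'] (min_width=13, slack=1)
Line 6: ['cheese', 'stone'] (min_width=12, slack=2)
Line 7: ['umbrella', 'black'] (min_width=14, slack=0)
Line 8: ['journey', 'box'] (min_width=11, slack=3)

Answer: bear electric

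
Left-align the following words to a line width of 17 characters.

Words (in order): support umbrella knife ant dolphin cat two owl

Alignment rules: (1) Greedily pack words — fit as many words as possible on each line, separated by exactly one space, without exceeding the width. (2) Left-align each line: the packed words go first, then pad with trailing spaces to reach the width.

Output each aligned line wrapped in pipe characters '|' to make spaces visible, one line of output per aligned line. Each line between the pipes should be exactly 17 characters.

Answer: |support umbrella |
|knife ant dolphin|
|cat two owl      |

Derivation:
Line 1: ['support', 'umbrella'] (min_width=16, slack=1)
Line 2: ['knife', 'ant', 'dolphin'] (min_width=17, slack=0)
Line 3: ['cat', 'two', 'owl'] (min_width=11, slack=6)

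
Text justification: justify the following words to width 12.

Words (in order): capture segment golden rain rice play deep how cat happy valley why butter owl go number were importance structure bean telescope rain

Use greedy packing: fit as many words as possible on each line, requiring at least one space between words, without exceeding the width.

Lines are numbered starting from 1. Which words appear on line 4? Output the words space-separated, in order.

Line 1: ['capture'] (min_width=7, slack=5)
Line 2: ['segment'] (min_width=7, slack=5)
Line 3: ['golden', 'rain'] (min_width=11, slack=1)
Line 4: ['rice', 'play'] (min_width=9, slack=3)
Line 5: ['deep', 'how', 'cat'] (min_width=12, slack=0)
Line 6: ['happy', 'valley'] (min_width=12, slack=0)
Line 7: ['why', 'butter'] (min_width=10, slack=2)
Line 8: ['owl', 'go'] (min_width=6, slack=6)
Line 9: ['number', 'were'] (min_width=11, slack=1)
Line 10: ['importance'] (min_width=10, slack=2)
Line 11: ['structure'] (min_width=9, slack=3)
Line 12: ['bean'] (min_width=4, slack=8)
Line 13: ['telescope'] (min_width=9, slack=3)
Line 14: ['rain'] (min_width=4, slack=8)

Answer: rice play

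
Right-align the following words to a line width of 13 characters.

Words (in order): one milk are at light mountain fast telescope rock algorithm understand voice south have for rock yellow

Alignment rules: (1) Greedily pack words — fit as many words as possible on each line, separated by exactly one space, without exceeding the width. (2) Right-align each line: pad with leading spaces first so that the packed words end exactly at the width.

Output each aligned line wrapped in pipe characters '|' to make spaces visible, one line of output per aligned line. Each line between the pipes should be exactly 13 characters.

Line 1: ['one', 'milk', 'are'] (min_width=12, slack=1)
Line 2: ['at', 'light'] (min_width=8, slack=5)
Line 3: ['mountain', 'fast'] (min_width=13, slack=0)
Line 4: ['telescope'] (min_width=9, slack=4)
Line 5: ['rock'] (min_width=4, slack=9)
Line 6: ['algorithm'] (min_width=9, slack=4)
Line 7: ['understand'] (min_width=10, slack=3)
Line 8: ['voice', 'south'] (min_width=11, slack=2)
Line 9: ['have', 'for', 'rock'] (min_width=13, slack=0)
Line 10: ['yellow'] (min_width=6, slack=7)

Answer: | one milk are|
|     at light|
|mountain fast|
|    telescope|
|         rock|
|    algorithm|
|   understand|
|  voice south|
|have for rock|
|       yellow|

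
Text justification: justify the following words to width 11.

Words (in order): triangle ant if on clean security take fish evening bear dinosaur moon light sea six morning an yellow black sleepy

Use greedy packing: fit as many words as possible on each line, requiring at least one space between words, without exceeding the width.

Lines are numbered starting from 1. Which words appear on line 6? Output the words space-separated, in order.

Line 1: ['triangle'] (min_width=8, slack=3)
Line 2: ['ant', 'if', 'on'] (min_width=9, slack=2)
Line 3: ['clean'] (min_width=5, slack=6)
Line 4: ['security'] (min_width=8, slack=3)
Line 5: ['take', 'fish'] (min_width=9, slack=2)
Line 6: ['evening'] (min_width=7, slack=4)
Line 7: ['bear'] (min_width=4, slack=7)
Line 8: ['dinosaur'] (min_width=8, slack=3)
Line 9: ['moon', 'light'] (min_width=10, slack=1)
Line 10: ['sea', 'six'] (min_width=7, slack=4)
Line 11: ['morning', 'an'] (min_width=10, slack=1)
Line 12: ['yellow'] (min_width=6, slack=5)
Line 13: ['black'] (min_width=5, slack=6)
Line 14: ['sleepy'] (min_width=6, slack=5)

Answer: evening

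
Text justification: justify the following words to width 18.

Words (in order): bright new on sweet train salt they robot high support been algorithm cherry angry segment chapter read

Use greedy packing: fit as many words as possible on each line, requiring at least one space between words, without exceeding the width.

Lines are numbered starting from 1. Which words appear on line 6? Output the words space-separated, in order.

Line 1: ['bright', 'new', 'on'] (min_width=13, slack=5)
Line 2: ['sweet', 'train', 'salt'] (min_width=16, slack=2)
Line 3: ['they', 'robot', 'high'] (min_width=15, slack=3)
Line 4: ['support', 'been'] (min_width=12, slack=6)
Line 5: ['algorithm', 'cherry'] (min_width=16, slack=2)
Line 6: ['angry', 'segment'] (min_width=13, slack=5)
Line 7: ['chapter', 'read'] (min_width=12, slack=6)

Answer: angry segment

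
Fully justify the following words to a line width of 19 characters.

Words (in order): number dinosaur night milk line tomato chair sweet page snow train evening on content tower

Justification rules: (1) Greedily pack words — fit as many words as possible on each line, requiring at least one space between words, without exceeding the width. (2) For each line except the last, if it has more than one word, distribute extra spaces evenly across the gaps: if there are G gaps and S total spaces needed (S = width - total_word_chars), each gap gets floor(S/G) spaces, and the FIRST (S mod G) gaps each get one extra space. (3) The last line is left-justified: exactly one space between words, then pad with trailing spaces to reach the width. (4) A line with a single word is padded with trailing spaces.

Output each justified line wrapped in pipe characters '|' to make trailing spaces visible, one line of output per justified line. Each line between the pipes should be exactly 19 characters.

Line 1: ['number', 'dinosaur'] (min_width=15, slack=4)
Line 2: ['night', 'milk', 'line'] (min_width=15, slack=4)
Line 3: ['tomato', 'chair', 'sweet'] (min_width=18, slack=1)
Line 4: ['page', 'snow', 'train'] (min_width=15, slack=4)
Line 5: ['evening', 'on', 'content'] (min_width=18, slack=1)
Line 6: ['tower'] (min_width=5, slack=14)

Answer: |number     dinosaur|
|night   milk   line|
|tomato  chair sweet|
|page   snow   train|
|evening  on content|
|tower              |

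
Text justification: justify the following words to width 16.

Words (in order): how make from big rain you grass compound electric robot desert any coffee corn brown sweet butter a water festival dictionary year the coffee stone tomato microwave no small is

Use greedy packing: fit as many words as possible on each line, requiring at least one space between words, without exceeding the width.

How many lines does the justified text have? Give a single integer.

Line 1: ['how', 'make', 'from'] (min_width=13, slack=3)
Line 2: ['big', 'rain', 'you'] (min_width=12, slack=4)
Line 3: ['grass', 'compound'] (min_width=14, slack=2)
Line 4: ['electric', 'robot'] (min_width=14, slack=2)
Line 5: ['desert', 'any'] (min_width=10, slack=6)
Line 6: ['coffee', 'corn'] (min_width=11, slack=5)
Line 7: ['brown', 'sweet'] (min_width=11, slack=5)
Line 8: ['butter', 'a', 'water'] (min_width=14, slack=2)
Line 9: ['festival'] (min_width=8, slack=8)
Line 10: ['dictionary', 'year'] (min_width=15, slack=1)
Line 11: ['the', 'coffee', 'stone'] (min_width=16, slack=0)
Line 12: ['tomato', 'microwave'] (min_width=16, slack=0)
Line 13: ['no', 'small', 'is'] (min_width=11, slack=5)
Total lines: 13

Answer: 13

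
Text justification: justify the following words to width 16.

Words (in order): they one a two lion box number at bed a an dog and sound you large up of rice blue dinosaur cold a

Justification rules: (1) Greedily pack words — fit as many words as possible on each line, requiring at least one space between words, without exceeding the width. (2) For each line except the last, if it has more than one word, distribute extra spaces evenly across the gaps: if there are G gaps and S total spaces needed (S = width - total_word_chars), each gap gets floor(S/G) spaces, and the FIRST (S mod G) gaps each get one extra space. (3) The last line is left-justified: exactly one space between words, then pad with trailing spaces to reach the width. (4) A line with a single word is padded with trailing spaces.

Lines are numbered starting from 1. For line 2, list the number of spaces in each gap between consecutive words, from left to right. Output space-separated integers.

Line 1: ['they', 'one', 'a', 'two'] (min_width=14, slack=2)
Line 2: ['lion', 'box', 'number'] (min_width=15, slack=1)
Line 3: ['at', 'bed', 'a', 'an', 'dog'] (min_width=15, slack=1)
Line 4: ['and', 'sound', 'you'] (min_width=13, slack=3)
Line 5: ['large', 'up', 'of', 'rice'] (min_width=16, slack=0)
Line 6: ['blue', 'dinosaur'] (min_width=13, slack=3)
Line 7: ['cold', 'a'] (min_width=6, slack=10)

Answer: 2 1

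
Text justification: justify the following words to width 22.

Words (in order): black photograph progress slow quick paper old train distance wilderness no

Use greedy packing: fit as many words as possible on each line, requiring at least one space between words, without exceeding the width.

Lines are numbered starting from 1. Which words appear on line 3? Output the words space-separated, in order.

Line 1: ['black', 'photograph'] (min_width=16, slack=6)
Line 2: ['progress', 'slow', 'quick'] (min_width=19, slack=3)
Line 3: ['paper', 'old', 'train'] (min_width=15, slack=7)
Line 4: ['distance', 'wilderness', 'no'] (min_width=22, slack=0)

Answer: paper old train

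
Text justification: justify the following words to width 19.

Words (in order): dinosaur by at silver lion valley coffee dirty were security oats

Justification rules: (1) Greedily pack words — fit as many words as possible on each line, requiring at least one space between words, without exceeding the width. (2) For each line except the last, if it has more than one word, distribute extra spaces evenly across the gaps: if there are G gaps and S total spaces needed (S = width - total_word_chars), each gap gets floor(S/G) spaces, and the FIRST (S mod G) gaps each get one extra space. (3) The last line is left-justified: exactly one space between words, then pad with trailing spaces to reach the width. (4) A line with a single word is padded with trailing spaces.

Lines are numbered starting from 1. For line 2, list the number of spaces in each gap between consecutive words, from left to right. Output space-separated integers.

Answer: 2 1

Derivation:
Line 1: ['dinosaur', 'by', 'at'] (min_width=14, slack=5)
Line 2: ['silver', 'lion', 'valley'] (min_width=18, slack=1)
Line 3: ['coffee', 'dirty', 'were'] (min_width=17, slack=2)
Line 4: ['security', 'oats'] (min_width=13, slack=6)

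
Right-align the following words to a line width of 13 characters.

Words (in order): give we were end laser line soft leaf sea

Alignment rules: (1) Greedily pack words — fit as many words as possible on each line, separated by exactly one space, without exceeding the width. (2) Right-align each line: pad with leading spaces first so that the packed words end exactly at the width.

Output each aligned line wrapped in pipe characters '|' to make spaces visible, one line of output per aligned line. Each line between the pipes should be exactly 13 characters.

Line 1: ['give', 'we', 'were'] (min_width=12, slack=1)
Line 2: ['end', 'laser'] (min_width=9, slack=4)
Line 3: ['line', 'soft'] (min_width=9, slack=4)
Line 4: ['leaf', 'sea'] (min_width=8, slack=5)

Answer: | give we were|
|    end laser|
|    line soft|
|     leaf sea|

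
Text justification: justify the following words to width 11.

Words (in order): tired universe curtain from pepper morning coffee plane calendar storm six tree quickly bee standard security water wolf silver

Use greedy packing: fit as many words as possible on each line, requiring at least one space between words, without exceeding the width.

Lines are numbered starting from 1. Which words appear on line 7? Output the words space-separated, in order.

Answer: plane

Derivation:
Line 1: ['tired'] (min_width=5, slack=6)
Line 2: ['universe'] (min_width=8, slack=3)
Line 3: ['curtain'] (min_width=7, slack=4)
Line 4: ['from', 'pepper'] (min_width=11, slack=0)
Line 5: ['morning'] (min_width=7, slack=4)
Line 6: ['coffee'] (min_width=6, slack=5)
Line 7: ['plane'] (min_width=5, slack=6)
Line 8: ['calendar'] (min_width=8, slack=3)
Line 9: ['storm', 'six'] (min_width=9, slack=2)
Line 10: ['tree'] (min_width=4, slack=7)
Line 11: ['quickly', 'bee'] (min_width=11, slack=0)
Line 12: ['standard'] (min_width=8, slack=3)
Line 13: ['security'] (min_width=8, slack=3)
Line 14: ['water', 'wolf'] (min_width=10, slack=1)
Line 15: ['silver'] (min_width=6, slack=5)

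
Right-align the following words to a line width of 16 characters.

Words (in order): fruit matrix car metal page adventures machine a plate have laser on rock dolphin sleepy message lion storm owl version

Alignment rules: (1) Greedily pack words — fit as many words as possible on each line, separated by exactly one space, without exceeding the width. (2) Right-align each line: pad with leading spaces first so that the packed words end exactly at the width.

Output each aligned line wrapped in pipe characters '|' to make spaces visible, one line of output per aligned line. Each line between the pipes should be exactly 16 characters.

Answer: |fruit matrix car|
|      metal page|
|      adventures|
| machine a plate|
|   have laser on|
|    rock dolphin|
|  sleepy message|
|  lion storm owl|
|         version|

Derivation:
Line 1: ['fruit', 'matrix', 'car'] (min_width=16, slack=0)
Line 2: ['metal', 'page'] (min_width=10, slack=6)
Line 3: ['adventures'] (min_width=10, slack=6)
Line 4: ['machine', 'a', 'plate'] (min_width=15, slack=1)
Line 5: ['have', 'laser', 'on'] (min_width=13, slack=3)
Line 6: ['rock', 'dolphin'] (min_width=12, slack=4)
Line 7: ['sleepy', 'message'] (min_width=14, slack=2)
Line 8: ['lion', 'storm', 'owl'] (min_width=14, slack=2)
Line 9: ['version'] (min_width=7, slack=9)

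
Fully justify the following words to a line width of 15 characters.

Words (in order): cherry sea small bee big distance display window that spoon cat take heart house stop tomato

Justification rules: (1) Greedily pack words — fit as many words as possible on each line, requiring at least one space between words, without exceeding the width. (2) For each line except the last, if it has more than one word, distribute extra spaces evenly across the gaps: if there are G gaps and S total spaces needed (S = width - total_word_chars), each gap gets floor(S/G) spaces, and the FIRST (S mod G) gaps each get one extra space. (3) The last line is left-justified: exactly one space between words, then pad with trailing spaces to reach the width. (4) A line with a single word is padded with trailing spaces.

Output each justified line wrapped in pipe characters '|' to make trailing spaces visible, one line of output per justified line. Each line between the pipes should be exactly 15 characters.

Line 1: ['cherry', 'sea'] (min_width=10, slack=5)
Line 2: ['small', 'bee', 'big'] (min_width=13, slack=2)
Line 3: ['distance'] (min_width=8, slack=7)
Line 4: ['display', 'window'] (min_width=14, slack=1)
Line 5: ['that', 'spoon', 'cat'] (min_width=14, slack=1)
Line 6: ['take', 'heart'] (min_width=10, slack=5)
Line 7: ['house', 'stop'] (min_width=10, slack=5)
Line 8: ['tomato'] (min_width=6, slack=9)

Answer: |cherry      sea|
|small  bee  big|
|distance       |
|display  window|
|that  spoon cat|
|take      heart|
|house      stop|
|tomato         |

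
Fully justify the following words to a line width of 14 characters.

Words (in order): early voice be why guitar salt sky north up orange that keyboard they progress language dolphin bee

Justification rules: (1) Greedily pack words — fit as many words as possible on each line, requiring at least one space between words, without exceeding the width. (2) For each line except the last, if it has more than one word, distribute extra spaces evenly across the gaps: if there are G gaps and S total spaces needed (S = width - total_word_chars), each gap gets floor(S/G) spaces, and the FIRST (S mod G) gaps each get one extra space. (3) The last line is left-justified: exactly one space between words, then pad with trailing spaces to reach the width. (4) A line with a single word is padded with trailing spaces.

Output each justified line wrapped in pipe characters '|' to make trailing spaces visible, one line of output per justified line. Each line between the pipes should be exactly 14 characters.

Answer: |early voice be|
|why     guitar|
|salt sky north|
|up orange that|
|keyboard  they|
|progress      |
|language      |
|dolphin bee   |

Derivation:
Line 1: ['early', 'voice', 'be'] (min_width=14, slack=0)
Line 2: ['why', 'guitar'] (min_width=10, slack=4)
Line 3: ['salt', 'sky', 'north'] (min_width=14, slack=0)
Line 4: ['up', 'orange', 'that'] (min_width=14, slack=0)
Line 5: ['keyboard', 'they'] (min_width=13, slack=1)
Line 6: ['progress'] (min_width=8, slack=6)
Line 7: ['language'] (min_width=8, slack=6)
Line 8: ['dolphin', 'bee'] (min_width=11, slack=3)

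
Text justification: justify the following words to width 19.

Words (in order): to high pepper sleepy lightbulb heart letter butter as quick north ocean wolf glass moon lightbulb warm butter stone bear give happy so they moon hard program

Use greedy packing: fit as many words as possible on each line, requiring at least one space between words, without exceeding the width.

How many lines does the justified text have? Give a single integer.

Line 1: ['to', 'high', 'pepper'] (min_width=14, slack=5)
Line 2: ['sleepy', 'lightbulb'] (min_width=16, slack=3)
Line 3: ['heart', 'letter', 'butter'] (min_width=19, slack=0)
Line 4: ['as', 'quick', 'north'] (min_width=14, slack=5)
Line 5: ['ocean', 'wolf', 'glass'] (min_width=16, slack=3)
Line 6: ['moon', 'lightbulb', 'warm'] (min_width=19, slack=0)
Line 7: ['butter', 'stone', 'bear'] (min_width=17, slack=2)
Line 8: ['give', 'happy', 'so', 'they'] (min_width=18, slack=1)
Line 9: ['moon', 'hard', 'program'] (min_width=17, slack=2)
Total lines: 9

Answer: 9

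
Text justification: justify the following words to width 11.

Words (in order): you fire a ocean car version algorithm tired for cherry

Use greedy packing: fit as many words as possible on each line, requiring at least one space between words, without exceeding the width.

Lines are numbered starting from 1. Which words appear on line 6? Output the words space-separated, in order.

Line 1: ['you', 'fire', 'a'] (min_width=10, slack=1)
Line 2: ['ocean', 'car'] (min_width=9, slack=2)
Line 3: ['version'] (min_width=7, slack=4)
Line 4: ['algorithm'] (min_width=9, slack=2)
Line 5: ['tired', 'for'] (min_width=9, slack=2)
Line 6: ['cherry'] (min_width=6, slack=5)

Answer: cherry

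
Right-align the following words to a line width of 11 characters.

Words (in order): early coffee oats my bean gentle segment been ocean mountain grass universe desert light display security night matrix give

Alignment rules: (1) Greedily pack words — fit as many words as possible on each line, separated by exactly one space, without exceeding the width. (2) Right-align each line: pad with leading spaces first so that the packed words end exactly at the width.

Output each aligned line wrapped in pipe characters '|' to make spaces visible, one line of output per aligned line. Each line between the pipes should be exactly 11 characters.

Line 1: ['early'] (min_width=5, slack=6)
Line 2: ['coffee', 'oats'] (min_width=11, slack=0)
Line 3: ['my', 'bean'] (min_width=7, slack=4)
Line 4: ['gentle'] (min_width=6, slack=5)
Line 5: ['segment'] (min_width=7, slack=4)
Line 6: ['been', 'ocean'] (min_width=10, slack=1)
Line 7: ['mountain'] (min_width=8, slack=3)
Line 8: ['grass'] (min_width=5, slack=6)
Line 9: ['universe'] (min_width=8, slack=3)
Line 10: ['desert'] (min_width=6, slack=5)
Line 11: ['light'] (min_width=5, slack=6)
Line 12: ['display'] (min_width=7, slack=4)
Line 13: ['security'] (min_width=8, slack=3)
Line 14: ['night'] (min_width=5, slack=6)
Line 15: ['matrix', 'give'] (min_width=11, slack=0)

Answer: |      early|
|coffee oats|
|    my bean|
|     gentle|
|    segment|
| been ocean|
|   mountain|
|      grass|
|   universe|
|     desert|
|      light|
|    display|
|   security|
|      night|
|matrix give|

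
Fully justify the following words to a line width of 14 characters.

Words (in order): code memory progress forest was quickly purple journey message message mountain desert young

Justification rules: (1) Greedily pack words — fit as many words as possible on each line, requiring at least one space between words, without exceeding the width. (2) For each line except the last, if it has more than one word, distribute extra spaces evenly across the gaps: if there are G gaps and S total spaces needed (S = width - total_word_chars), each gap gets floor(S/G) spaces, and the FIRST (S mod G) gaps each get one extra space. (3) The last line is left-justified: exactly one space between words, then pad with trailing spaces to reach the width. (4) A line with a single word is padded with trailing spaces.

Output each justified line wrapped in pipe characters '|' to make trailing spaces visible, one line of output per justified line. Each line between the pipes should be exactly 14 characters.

Line 1: ['code', 'memory'] (min_width=11, slack=3)
Line 2: ['progress'] (min_width=8, slack=6)
Line 3: ['forest', 'was'] (min_width=10, slack=4)
Line 4: ['quickly', 'purple'] (min_width=14, slack=0)
Line 5: ['journey'] (min_width=7, slack=7)
Line 6: ['message'] (min_width=7, slack=7)
Line 7: ['message'] (min_width=7, slack=7)
Line 8: ['mountain'] (min_width=8, slack=6)
Line 9: ['desert', 'young'] (min_width=12, slack=2)

Answer: |code    memory|
|progress      |
|forest     was|
|quickly purple|
|journey       |
|message       |
|message       |
|mountain      |
|desert young  |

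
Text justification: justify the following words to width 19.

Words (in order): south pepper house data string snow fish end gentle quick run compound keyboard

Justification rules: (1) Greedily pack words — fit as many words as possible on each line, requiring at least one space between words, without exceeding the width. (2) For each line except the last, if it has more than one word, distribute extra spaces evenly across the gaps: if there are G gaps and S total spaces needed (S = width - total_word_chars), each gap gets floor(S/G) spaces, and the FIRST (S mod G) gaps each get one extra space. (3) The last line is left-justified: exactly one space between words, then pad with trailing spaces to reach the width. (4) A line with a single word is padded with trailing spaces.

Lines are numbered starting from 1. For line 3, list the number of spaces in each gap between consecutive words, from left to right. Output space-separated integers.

Answer: 3 3

Derivation:
Line 1: ['south', 'pepper', 'house'] (min_width=18, slack=1)
Line 2: ['data', 'string', 'snow'] (min_width=16, slack=3)
Line 3: ['fish', 'end', 'gentle'] (min_width=15, slack=4)
Line 4: ['quick', 'run', 'compound'] (min_width=18, slack=1)
Line 5: ['keyboard'] (min_width=8, slack=11)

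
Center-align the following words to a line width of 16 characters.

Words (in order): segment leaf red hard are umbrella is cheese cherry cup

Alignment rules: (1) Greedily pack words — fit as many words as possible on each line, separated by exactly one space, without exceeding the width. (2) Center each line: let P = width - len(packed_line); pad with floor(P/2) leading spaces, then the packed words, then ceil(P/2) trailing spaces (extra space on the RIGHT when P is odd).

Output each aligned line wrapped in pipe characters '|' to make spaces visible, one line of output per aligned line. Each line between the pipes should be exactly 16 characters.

Answer: |segment leaf red|
|    hard are    |
|  umbrella is   |
| cheese cherry  |
|      cup       |

Derivation:
Line 1: ['segment', 'leaf', 'red'] (min_width=16, slack=0)
Line 2: ['hard', 'are'] (min_width=8, slack=8)
Line 3: ['umbrella', 'is'] (min_width=11, slack=5)
Line 4: ['cheese', 'cherry'] (min_width=13, slack=3)
Line 5: ['cup'] (min_width=3, slack=13)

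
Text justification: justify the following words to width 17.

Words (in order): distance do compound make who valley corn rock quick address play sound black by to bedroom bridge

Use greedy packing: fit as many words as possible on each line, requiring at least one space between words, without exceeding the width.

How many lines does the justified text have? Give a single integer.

Answer: 7

Derivation:
Line 1: ['distance', 'do'] (min_width=11, slack=6)
Line 2: ['compound', 'make', 'who'] (min_width=17, slack=0)
Line 3: ['valley', 'corn', 'rock'] (min_width=16, slack=1)
Line 4: ['quick', 'address'] (min_width=13, slack=4)
Line 5: ['play', 'sound', 'black'] (min_width=16, slack=1)
Line 6: ['by', 'to', 'bedroom'] (min_width=13, slack=4)
Line 7: ['bridge'] (min_width=6, slack=11)
Total lines: 7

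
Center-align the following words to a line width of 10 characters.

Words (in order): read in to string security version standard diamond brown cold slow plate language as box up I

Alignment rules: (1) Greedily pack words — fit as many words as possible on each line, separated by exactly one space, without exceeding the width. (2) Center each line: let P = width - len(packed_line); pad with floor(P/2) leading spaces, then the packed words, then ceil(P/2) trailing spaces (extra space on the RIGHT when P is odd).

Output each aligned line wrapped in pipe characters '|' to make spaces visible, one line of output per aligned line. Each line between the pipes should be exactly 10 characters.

Line 1: ['read', 'in', 'to'] (min_width=10, slack=0)
Line 2: ['string'] (min_width=6, slack=4)
Line 3: ['security'] (min_width=8, slack=2)
Line 4: ['version'] (min_width=7, slack=3)
Line 5: ['standard'] (min_width=8, slack=2)
Line 6: ['diamond'] (min_width=7, slack=3)
Line 7: ['brown', 'cold'] (min_width=10, slack=0)
Line 8: ['slow', 'plate'] (min_width=10, slack=0)
Line 9: ['language'] (min_width=8, slack=2)
Line 10: ['as', 'box', 'up'] (min_width=9, slack=1)
Line 11: ['I'] (min_width=1, slack=9)

Answer: |read in to|
|  string  |
| security |
| version  |
| standard |
| diamond  |
|brown cold|
|slow plate|
| language |
|as box up |
|    I     |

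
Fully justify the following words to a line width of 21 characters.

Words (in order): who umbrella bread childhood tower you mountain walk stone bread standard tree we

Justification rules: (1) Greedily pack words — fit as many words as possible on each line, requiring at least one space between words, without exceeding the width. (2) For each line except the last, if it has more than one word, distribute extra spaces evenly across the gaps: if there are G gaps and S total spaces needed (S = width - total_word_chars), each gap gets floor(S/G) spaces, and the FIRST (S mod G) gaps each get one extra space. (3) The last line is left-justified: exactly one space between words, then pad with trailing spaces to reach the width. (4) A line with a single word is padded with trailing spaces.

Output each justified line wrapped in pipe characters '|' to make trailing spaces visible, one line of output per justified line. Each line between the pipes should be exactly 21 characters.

Answer: |who   umbrella  bread|
|childhood  tower  you|
|mountain  walk  stone|
|bread  standard  tree|
|we                   |

Derivation:
Line 1: ['who', 'umbrella', 'bread'] (min_width=18, slack=3)
Line 2: ['childhood', 'tower', 'you'] (min_width=19, slack=2)
Line 3: ['mountain', 'walk', 'stone'] (min_width=19, slack=2)
Line 4: ['bread', 'standard', 'tree'] (min_width=19, slack=2)
Line 5: ['we'] (min_width=2, slack=19)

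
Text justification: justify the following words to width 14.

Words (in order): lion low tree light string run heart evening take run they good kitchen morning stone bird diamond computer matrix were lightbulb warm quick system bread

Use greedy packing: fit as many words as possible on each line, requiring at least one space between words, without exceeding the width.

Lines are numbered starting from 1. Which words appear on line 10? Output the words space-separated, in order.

Answer: matrix were

Derivation:
Line 1: ['lion', 'low', 'tree'] (min_width=13, slack=1)
Line 2: ['light', 'string'] (min_width=12, slack=2)
Line 3: ['run', 'heart'] (min_width=9, slack=5)
Line 4: ['evening', 'take'] (min_width=12, slack=2)
Line 5: ['run', 'they', 'good'] (min_width=13, slack=1)
Line 6: ['kitchen'] (min_width=7, slack=7)
Line 7: ['morning', 'stone'] (min_width=13, slack=1)
Line 8: ['bird', 'diamond'] (min_width=12, slack=2)
Line 9: ['computer'] (min_width=8, slack=6)
Line 10: ['matrix', 'were'] (min_width=11, slack=3)
Line 11: ['lightbulb', 'warm'] (min_width=14, slack=0)
Line 12: ['quick', 'system'] (min_width=12, slack=2)
Line 13: ['bread'] (min_width=5, slack=9)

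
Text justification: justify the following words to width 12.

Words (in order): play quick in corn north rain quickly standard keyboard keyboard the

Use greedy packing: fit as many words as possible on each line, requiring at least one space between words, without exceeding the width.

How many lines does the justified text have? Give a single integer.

Answer: 7

Derivation:
Line 1: ['play', 'quick'] (min_width=10, slack=2)
Line 2: ['in', 'corn'] (min_width=7, slack=5)
Line 3: ['north', 'rain'] (min_width=10, slack=2)
Line 4: ['quickly'] (min_width=7, slack=5)
Line 5: ['standard'] (min_width=8, slack=4)
Line 6: ['keyboard'] (min_width=8, slack=4)
Line 7: ['keyboard', 'the'] (min_width=12, slack=0)
Total lines: 7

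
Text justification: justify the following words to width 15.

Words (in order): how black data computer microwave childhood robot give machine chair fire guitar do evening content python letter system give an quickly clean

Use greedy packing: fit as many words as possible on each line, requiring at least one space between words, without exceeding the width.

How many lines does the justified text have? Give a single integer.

Answer: 11

Derivation:
Line 1: ['how', 'black', 'data'] (min_width=14, slack=1)
Line 2: ['computer'] (min_width=8, slack=7)
Line 3: ['microwave'] (min_width=9, slack=6)
Line 4: ['childhood', 'robot'] (min_width=15, slack=0)
Line 5: ['give', 'machine'] (min_width=12, slack=3)
Line 6: ['chair', 'fire'] (min_width=10, slack=5)
Line 7: ['guitar', 'do'] (min_width=9, slack=6)
Line 8: ['evening', 'content'] (min_width=15, slack=0)
Line 9: ['python', 'letter'] (min_width=13, slack=2)
Line 10: ['system', 'give', 'an'] (min_width=14, slack=1)
Line 11: ['quickly', 'clean'] (min_width=13, slack=2)
Total lines: 11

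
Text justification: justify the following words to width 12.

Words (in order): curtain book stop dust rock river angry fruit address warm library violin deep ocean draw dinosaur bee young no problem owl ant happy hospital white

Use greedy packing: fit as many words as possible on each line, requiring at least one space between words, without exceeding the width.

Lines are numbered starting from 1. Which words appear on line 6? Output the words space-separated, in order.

Line 1: ['curtain', 'book'] (min_width=12, slack=0)
Line 2: ['stop', 'dust'] (min_width=9, slack=3)
Line 3: ['rock', 'river'] (min_width=10, slack=2)
Line 4: ['angry', 'fruit'] (min_width=11, slack=1)
Line 5: ['address', 'warm'] (min_width=12, slack=0)
Line 6: ['library'] (min_width=7, slack=5)
Line 7: ['violin', 'deep'] (min_width=11, slack=1)
Line 8: ['ocean', 'draw'] (min_width=10, slack=2)
Line 9: ['dinosaur', 'bee'] (min_width=12, slack=0)
Line 10: ['young', 'no'] (min_width=8, slack=4)
Line 11: ['problem', 'owl'] (min_width=11, slack=1)
Line 12: ['ant', 'happy'] (min_width=9, slack=3)
Line 13: ['hospital'] (min_width=8, slack=4)
Line 14: ['white'] (min_width=5, slack=7)

Answer: library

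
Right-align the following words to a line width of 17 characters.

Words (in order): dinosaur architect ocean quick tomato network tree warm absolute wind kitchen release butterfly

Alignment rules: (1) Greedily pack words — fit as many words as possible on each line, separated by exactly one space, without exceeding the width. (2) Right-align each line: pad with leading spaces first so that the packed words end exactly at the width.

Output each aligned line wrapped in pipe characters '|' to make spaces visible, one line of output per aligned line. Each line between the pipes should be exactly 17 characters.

Line 1: ['dinosaur'] (min_width=8, slack=9)
Line 2: ['architect', 'ocean'] (min_width=15, slack=2)
Line 3: ['quick', 'tomato'] (min_width=12, slack=5)
Line 4: ['network', 'tree', 'warm'] (min_width=17, slack=0)
Line 5: ['absolute', 'wind'] (min_width=13, slack=4)
Line 6: ['kitchen', 'release'] (min_width=15, slack=2)
Line 7: ['butterfly'] (min_width=9, slack=8)

Answer: |         dinosaur|
|  architect ocean|
|     quick tomato|
|network tree warm|
|    absolute wind|
|  kitchen release|
|        butterfly|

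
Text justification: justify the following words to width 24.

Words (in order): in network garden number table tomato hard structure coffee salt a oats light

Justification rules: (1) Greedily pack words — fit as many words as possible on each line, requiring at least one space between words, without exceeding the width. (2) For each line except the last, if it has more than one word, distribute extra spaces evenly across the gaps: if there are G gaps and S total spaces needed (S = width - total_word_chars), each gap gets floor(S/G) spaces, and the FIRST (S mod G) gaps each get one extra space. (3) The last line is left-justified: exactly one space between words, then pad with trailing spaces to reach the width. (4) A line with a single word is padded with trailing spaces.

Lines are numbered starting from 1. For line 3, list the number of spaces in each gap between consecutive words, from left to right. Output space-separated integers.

Answer: 2 1 1

Derivation:
Line 1: ['in', 'network', 'garden', 'number'] (min_width=24, slack=0)
Line 2: ['table', 'tomato', 'hard'] (min_width=17, slack=7)
Line 3: ['structure', 'coffee', 'salt', 'a'] (min_width=23, slack=1)
Line 4: ['oats', 'light'] (min_width=10, slack=14)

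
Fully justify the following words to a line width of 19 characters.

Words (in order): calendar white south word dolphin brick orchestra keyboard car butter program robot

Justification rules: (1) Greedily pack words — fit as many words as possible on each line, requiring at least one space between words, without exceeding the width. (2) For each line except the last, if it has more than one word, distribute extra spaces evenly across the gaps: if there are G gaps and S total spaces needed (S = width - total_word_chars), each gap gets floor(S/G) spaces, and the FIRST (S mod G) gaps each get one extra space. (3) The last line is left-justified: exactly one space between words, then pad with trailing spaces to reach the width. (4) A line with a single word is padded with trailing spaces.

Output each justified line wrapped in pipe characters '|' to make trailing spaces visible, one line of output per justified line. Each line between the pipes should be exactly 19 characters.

Line 1: ['calendar', 'white'] (min_width=14, slack=5)
Line 2: ['south', 'word', 'dolphin'] (min_width=18, slack=1)
Line 3: ['brick', 'orchestra'] (min_width=15, slack=4)
Line 4: ['keyboard', 'car', 'butter'] (min_width=19, slack=0)
Line 5: ['program', 'robot'] (min_width=13, slack=6)

Answer: |calendar      white|
|south  word dolphin|
|brick     orchestra|
|keyboard car butter|
|program robot      |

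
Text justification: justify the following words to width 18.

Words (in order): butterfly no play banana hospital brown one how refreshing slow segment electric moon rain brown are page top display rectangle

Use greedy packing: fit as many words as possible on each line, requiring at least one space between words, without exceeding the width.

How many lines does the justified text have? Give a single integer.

Answer: 8

Derivation:
Line 1: ['butterfly', 'no', 'play'] (min_width=17, slack=1)
Line 2: ['banana', 'hospital'] (min_width=15, slack=3)
Line 3: ['brown', 'one', 'how'] (min_width=13, slack=5)
Line 4: ['refreshing', 'slow'] (min_width=15, slack=3)
Line 5: ['segment', 'electric'] (min_width=16, slack=2)
Line 6: ['moon', 'rain', 'brown'] (min_width=15, slack=3)
Line 7: ['are', 'page', 'top'] (min_width=12, slack=6)
Line 8: ['display', 'rectangle'] (min_width=17, slack=1)
Total lines: 8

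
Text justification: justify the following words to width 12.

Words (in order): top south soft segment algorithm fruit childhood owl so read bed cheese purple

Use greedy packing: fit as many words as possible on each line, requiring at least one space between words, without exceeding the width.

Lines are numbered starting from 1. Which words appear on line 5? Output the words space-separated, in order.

Answer: childhood

Derivation:
Line 1: ['top', 'south'] (min_width=9, slack=3)
Line 2: ['soft', 'segment'] (min_width=12, slack=0)
Line 3: ['algorithm'] (min_width=9, slack=3)
Line 4: ['fruit'] (min_width=5, slack=7)
Line 5: ['childhood'] (min_width=9, slack=3)
Line 6: ['owl', 'so', 'read'] (min_width=11, slack=1)
Line 7: ['bed', 'cheese'] (min_width=10, slack=2)
Line 8: ['purple'] (min_width=6, slack=6)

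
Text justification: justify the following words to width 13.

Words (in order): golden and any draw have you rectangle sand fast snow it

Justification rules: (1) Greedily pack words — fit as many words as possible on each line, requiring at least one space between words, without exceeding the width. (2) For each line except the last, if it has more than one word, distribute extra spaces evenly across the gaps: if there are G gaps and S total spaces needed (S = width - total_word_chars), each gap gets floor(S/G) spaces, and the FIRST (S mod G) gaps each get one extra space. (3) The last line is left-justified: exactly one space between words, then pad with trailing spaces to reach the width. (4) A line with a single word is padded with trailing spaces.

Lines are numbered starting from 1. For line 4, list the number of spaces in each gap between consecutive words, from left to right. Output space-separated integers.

Line 1: ['golden', 'and'] (min_width=10, slack=3)
Line 2: ['any', 'draw', 'have'] (min_width=13, slack=0)
Line 3: ['you', 'rectangle'] (min_width=13, slack=0)
Line 4: ['sand', 'fast'] (min_width=9, slack=4)
Line 5: ['snow', 'it'] (min_width=7, slack=6)

Answer: 5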